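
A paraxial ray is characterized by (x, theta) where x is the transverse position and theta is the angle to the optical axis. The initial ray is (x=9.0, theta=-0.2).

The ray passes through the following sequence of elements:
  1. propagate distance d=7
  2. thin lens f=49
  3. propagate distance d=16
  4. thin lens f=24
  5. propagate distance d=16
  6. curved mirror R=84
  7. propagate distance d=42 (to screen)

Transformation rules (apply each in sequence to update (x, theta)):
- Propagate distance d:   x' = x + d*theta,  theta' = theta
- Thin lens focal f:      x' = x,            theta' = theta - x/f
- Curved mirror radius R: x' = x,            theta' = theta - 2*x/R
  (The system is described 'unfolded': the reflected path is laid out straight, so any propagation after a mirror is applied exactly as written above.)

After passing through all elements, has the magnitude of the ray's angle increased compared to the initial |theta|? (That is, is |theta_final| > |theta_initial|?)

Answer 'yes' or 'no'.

Initial: x=9.0000 theta=-0.2000
After 1 (propagate distance d=7): x=7.6000 theta=-0.2000
After 2 (thin lens f=49): x=7.6000 theta=-87/245 (≈-0.3551)
After 3 (propagate distance d=16): x=94/49 (≈1.9184) theta=-87/245 (≈-0.3551)
After 4 (thin lens f=24): x=94/49 (≈1.9184) theta=-1279/2940 (≈-0.4350)
After 5 (propagate distance d=16): x=-3706/735 (≈-5.0422) theta=-1279/2940 (≈-0.4350)
After 6 (curved mirror R=84): x=-3706/735 (≈-5.0422) theta=-19447/61740 (≈-0.3150)
After 7 (propagate distance d=42 (to screen)): x=-1279/70 (≈-18.2714) theta=-19447/61740 (≈-0.3150)
|theta_initial|=0.2000 |theta_final|=19447/61740 (≈0.3150) -> increased

Answer: yes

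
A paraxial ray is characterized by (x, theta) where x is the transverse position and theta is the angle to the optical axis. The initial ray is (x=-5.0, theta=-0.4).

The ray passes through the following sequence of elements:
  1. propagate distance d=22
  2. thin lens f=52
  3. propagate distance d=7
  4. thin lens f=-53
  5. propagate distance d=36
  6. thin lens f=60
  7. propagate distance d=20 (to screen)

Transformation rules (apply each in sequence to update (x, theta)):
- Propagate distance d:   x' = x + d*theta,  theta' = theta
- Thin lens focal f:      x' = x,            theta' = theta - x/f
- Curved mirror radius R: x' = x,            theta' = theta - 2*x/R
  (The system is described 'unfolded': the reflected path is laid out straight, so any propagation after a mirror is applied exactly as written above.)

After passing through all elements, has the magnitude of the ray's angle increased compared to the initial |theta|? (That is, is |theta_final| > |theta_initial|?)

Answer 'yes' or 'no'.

Answer: no

Derivation:
Initial: x=-5.0000 theta=-0.4000
After 1 (propagate distance d=22): x=-13.8000 theta=-0.4000
After 2 (thin lens f=52): x=-13.8000 theta=-7/52 (≈-0.1346)
After 3 (propagate distance d=7): x=-3833/260 (≈-14.7423) theta=-7/52 (≈-0.1346)
After 4 (thin lens f=-53): x=-3833/260 (≈-14.7423) theta=-1422/3445 (≈-0.4128)
After 5 (propagate distance d=36): x=-407917/13780 (≈-29.6021) theta=-1422/3445 (≈-0.4128)
After 6 (thin lens f=60): x=-407917/13780 (≈-29.6021) theta=66637/826800 (≈0.0806)
After 7 (propagate distance d=20 (to screen)): x=-578557/20670 (≈-27.9902) theta=66637/826800 (≈0.0806)
|theta_initial|=0.4000 |theta_final|=66637/826800 (≈0.0806) -> not increased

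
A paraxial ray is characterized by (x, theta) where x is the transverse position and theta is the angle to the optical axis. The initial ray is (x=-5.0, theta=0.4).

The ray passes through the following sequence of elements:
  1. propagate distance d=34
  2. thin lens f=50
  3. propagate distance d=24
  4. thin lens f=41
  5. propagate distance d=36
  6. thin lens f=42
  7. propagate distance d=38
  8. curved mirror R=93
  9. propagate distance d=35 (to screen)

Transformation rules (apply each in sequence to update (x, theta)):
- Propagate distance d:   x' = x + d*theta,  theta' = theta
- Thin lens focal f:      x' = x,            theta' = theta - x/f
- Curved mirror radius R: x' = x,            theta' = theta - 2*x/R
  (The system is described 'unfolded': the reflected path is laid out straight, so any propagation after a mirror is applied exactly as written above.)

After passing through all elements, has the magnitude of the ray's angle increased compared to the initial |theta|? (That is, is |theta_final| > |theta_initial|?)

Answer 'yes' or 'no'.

Answer: no

Derivation:
Initial: x=-5.0000 theta=0.4000
After 1 (propagate distance d=34): x=8.6000 theta=0.4000
After 2 (thin lens f=50): x=8.6000 theta=0.2280
After 3 (propagate distance d=24): x=14.0720 theta=0.2280
After 4 (thin lens f=41): x=14.0720 theta=-1181/10250 (≈-0.1152)
After 5 (propagate distance d=36): x=50861/5125 (≈9.9241) theta=-1181/10250 (≈-0.1152)
After 6 (thin lens f=42): x=50861/5125 (≈9.9241) theta=-37831/107625 (≈-0.3515)
After 7 (propagate distance d=38): x=-369497/107625 (≈-3.4332) theta=-37831/107625 (≈-0.3515)
After 8 (curved mirror R=93): x=-369497/107625 (≈-3.4332) theta=-2779289/10009125 (≈-0.2777)
After 9 (propagate distance d=35 (to screen)): x=-131638336/10009125 (≈-13.1518) theta=-2779289/10009125 (≈-0.2777)
|theta_initial|=0.4000 |theta_final|=2779289/10009125 (≈0.2777) -> not increased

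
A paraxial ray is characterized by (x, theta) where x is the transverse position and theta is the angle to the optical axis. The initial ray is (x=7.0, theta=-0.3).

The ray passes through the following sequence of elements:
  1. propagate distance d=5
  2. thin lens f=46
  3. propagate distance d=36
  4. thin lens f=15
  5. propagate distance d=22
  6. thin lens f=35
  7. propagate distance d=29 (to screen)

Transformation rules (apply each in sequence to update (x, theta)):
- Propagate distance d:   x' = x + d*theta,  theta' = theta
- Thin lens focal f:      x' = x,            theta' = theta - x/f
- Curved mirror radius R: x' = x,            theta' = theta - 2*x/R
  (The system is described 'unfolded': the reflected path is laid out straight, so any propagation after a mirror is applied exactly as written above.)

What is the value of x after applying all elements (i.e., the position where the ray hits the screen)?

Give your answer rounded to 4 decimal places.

Initial: x=7.0000 theta=-0.3000
After 1 (propagate distance d=5): x=5.5000 theta=-0.3000
After 2 (thin lens f=46): x=5.5000 theta=-193/460 (≈-0.4196)
After 3 (propagate distance d=36): x=-2209/230 (≈-9.6043) theta=-193/460 (≈-0.4196)
After 4 (thin lens f=15): x=-2209/230 (≈-9.6043) theta=1523/6900 (≈0.2207)
After 5 (propagate distance d=22): x=-8191/1725 (≈-4.7484) theta=1523/6900 (≈0.2207)
After 6 (thin lens f=35): x=-8191/1725 (≈-4.7484) theta=86069/241500 (≈0.3564)
After 7 (propagate distance d=29 (to screen)): x=1349261/241500 (≈5.5870) theta=86069/241500 (≈0.3564)
Rounded to 4 decimal places: x = 5.5870

Answer: 5.5870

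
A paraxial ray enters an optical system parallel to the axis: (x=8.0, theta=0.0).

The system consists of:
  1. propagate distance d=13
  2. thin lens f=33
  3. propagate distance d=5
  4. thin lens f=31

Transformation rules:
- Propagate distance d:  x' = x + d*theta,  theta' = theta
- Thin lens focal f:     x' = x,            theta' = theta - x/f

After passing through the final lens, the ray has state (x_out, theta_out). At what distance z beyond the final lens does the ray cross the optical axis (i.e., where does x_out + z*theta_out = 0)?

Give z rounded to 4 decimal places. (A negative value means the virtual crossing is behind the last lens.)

Initial: x=8.0000 theta=0.0000
After 1 (propagate distance d=13): x=8.0000 theta=0.0000
After 2 (thin lens f=33): x=8.0000 theta=-8/33 (≈-0.2424)
After 3 (propagate distance d=5): x=224/33 (≈6.7879) theta=-8/33 (≈-0.2424)
After 4 (thin lens f=31): x=224/33 (≈6.7879) theta=-472/1023 (≈-0.4614)
z_focus = -x_out/theta_out = -(224/33)/(-472/1023) = 868/59 ≈ 14.7119
Rounded to 4 decimal places: z = 14.7119

Answer: 14.7119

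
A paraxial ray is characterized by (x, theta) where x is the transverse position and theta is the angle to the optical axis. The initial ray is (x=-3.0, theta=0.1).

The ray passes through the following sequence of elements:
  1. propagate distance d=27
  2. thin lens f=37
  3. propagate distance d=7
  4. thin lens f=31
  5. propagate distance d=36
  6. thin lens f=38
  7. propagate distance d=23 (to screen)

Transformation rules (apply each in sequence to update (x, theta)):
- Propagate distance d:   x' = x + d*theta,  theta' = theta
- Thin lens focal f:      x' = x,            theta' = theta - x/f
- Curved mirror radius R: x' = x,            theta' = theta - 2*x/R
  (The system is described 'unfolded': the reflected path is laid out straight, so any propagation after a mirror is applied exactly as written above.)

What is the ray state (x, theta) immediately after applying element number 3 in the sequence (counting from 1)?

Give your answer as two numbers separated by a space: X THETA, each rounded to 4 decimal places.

Answer: 0.4568 0.1081

Derivation:
Initial: x=-3.0000 theta=0.1000
After 1 (propagate distance d=27): x=-0.3000 theta=0.1000
After 2 (thin lens f=37): x=-0.3000 theta=4/37 (≈0.1081)
After 3 (propagate distance d=7): x=169/370 (≈0.4568) theta=4/37 (≈0.1081)
Rounded to 4 decimal places: x = 0.4568, theta = 0.1081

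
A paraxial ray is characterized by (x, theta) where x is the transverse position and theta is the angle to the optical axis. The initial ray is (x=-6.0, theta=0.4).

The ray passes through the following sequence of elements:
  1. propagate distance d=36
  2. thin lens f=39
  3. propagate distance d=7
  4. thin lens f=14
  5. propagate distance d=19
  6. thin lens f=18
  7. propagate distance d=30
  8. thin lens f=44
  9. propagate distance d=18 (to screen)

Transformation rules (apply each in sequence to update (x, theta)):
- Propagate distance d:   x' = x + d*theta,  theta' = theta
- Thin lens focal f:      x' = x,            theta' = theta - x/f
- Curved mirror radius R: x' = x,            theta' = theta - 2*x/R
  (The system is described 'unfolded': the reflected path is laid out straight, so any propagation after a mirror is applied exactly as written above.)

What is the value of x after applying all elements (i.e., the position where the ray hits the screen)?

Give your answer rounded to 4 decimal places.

Answer: -18.2028

Derivation:
Initial: x=-6.0000 theta=0.4000
After 1 (propagate distance d=36): x=8.4000 theta=0.4000
After 2 (thin lens f=39): x=8.4000 theta=12/65 (≈0.1846)
After 3 (propagate distance d=7): x=126/13 (≈9.6923) theta=12/65 (≈0.1846)
After 4 (thin lens f=14): x=126/13 (≈9.6923) theta=-33/65 (≈-0.5077)
After 5 (propagate distance d=19): x=3/65 (≈0.0462) theta=-33/65 (≈-0.5077)
After 6 (thin lens f=18): x=3/65 (≈0.0462) theta=-199/390 (≈-0.5103)
After 7 (propagate distance d=30): x=-992/65 (≈-15.2615) theta=-199/390 (≈-0.5103)
After 8 (thin lens f=44): x=-992/65 (≈-15.2615) theta=-701/4290 (≈-0.1634)
After 9 (propagate distance d=18 (to screen)): x=-2603/143 (≈-18.2028) theta=-701/4290 (≈-0.1634)
Rounded to 4 decimal places: x = -18.2028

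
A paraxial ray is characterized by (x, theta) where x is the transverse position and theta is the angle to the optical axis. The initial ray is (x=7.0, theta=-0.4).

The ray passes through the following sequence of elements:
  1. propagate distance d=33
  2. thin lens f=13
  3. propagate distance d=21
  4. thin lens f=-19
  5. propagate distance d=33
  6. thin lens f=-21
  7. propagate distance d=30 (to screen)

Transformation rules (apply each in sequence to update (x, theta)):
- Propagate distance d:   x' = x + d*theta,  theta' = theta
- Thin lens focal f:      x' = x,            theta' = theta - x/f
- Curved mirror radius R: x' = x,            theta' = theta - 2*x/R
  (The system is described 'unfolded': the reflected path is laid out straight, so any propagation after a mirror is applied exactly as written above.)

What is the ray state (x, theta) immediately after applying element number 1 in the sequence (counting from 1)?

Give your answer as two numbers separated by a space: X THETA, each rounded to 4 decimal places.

Initial: x=7.0000 theta=-0.4000
After 1 (propagate distance d=33): x=-6.2000 theta=-0.4000
Rounded to 4 decimal places: x = -6.2000, theta = -0.4000

Answer: -6.2000 -0.4000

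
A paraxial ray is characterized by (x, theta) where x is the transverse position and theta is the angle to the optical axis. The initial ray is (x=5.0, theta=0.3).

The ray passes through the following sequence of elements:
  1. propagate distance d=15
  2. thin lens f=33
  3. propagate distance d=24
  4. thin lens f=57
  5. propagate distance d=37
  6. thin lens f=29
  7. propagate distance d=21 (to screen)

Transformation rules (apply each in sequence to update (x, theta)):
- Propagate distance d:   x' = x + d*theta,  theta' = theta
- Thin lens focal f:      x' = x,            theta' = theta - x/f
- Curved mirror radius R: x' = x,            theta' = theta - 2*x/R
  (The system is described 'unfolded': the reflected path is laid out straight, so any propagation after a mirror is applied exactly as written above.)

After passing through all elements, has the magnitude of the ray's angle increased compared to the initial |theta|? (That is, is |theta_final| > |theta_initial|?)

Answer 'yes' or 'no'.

Answer: no

Derivation:
Initial: x=5.0000 theta=0.3000
After 1 (propagate distance d=15): x=9.5000 theta=0.3000
After 2 (thin lens f=33): x=9.5000 theta=2/165 (≈0.0121)
After 3 (propagate distance d=24): x=1077/110 (≈9.7909) theta=2/165 (≈0.0121)
After 4 (thin lens f=57): x=1077/110 (≈9.7909) theta=-91/570 (≈-0.1596)
After 5 (propagate distance d=37): x=12176/3135 (≈3.8839) theta=-91/570 (≈-0.1596)
After 6 (thin lens f=29): x=12176/3135 (≈3.8839) theta=-53381/181830 (≈-0.2936)
After 7 (propagate distance d=21 (to screen)): x=-414793/181830 (≈-2.2812) theta=-53381/181830 (≈-0.2936)
|theta_initial|=0.3000 |theta_final|=53381/181830 (≈0.2936) -> not increased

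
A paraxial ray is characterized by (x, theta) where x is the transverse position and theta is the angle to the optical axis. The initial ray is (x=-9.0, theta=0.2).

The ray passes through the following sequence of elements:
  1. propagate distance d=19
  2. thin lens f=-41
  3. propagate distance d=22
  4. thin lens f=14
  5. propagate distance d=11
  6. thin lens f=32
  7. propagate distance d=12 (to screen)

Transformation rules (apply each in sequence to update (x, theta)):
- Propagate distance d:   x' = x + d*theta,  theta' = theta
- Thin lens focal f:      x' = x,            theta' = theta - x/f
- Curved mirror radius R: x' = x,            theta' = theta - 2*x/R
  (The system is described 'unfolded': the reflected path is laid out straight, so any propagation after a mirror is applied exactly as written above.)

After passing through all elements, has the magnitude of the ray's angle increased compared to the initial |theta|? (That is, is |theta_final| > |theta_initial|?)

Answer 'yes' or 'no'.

Initial: x=-9.0000 theta=0.2000
After 1 (propagate distance d=19): x=-5.2000 theta=0.2000
After 2 (thin lens f=-41): x=-5.2000 theta=3/41 (≈0.0732)
After 3 (propagate distance d=22): x=-736/205 (≈-3.5902) theta=3/41 (≈0.0732)
After 4 (thin lens f=14): x=-736/205 (≈-3.5902) theta=473/1435 (≈0.3296)
After 5 (propagate distance d=11): x=51/1435 (≈0.0355) theta=473/1435 (≈0.3296)
After 6 (thin lens f=32): x=51/1435 (≈0.0355) theta=431/1312 (≈0.3285)
After 7 (propagate distance d=12 (to screen)): x=45663/11480 (≈3.9776) theta=431/1312 (≈0.3285)
|theta_initial|=0.2000 |theta_final|=431/1312 (≈0.3285) -> increased

Answer: yes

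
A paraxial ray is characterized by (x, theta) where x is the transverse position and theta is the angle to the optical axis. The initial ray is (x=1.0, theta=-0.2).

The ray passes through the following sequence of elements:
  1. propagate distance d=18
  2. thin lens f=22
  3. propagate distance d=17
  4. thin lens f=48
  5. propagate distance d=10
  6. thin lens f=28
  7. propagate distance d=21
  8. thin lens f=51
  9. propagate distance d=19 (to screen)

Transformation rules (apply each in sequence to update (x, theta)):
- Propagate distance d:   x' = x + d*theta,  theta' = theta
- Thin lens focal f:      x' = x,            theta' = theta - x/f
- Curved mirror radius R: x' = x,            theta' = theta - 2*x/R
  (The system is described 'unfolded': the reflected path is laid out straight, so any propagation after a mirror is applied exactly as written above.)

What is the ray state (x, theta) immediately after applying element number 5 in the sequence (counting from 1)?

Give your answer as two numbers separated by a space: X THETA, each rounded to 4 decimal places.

Initial: x=1.0000 theta=-0.2000
After 1 (propagate distance d=18): x=-2.6000 theta=-0.2000
After 2 (thin lens f=22): x=-2.6000 theta=-9/110 (≈-0.0818)
After 3 (propagate distance d=17): x=-439/110 (≈-3.9909) theta=-9/110 (≈-0.0818)
After 4 (thin lens f=48): x=-439/110 (≈-3.9909) theta=7/5280 (≈0.0013)
After 5 (propagate distance d=10): x=-10501/2640 (≈-3.9777) theta=7/5280 (≈0.0013)
Rounded to 4 decimal places: x = -3.9777, theta = 0.0013

Answer: -3.9777 0.0013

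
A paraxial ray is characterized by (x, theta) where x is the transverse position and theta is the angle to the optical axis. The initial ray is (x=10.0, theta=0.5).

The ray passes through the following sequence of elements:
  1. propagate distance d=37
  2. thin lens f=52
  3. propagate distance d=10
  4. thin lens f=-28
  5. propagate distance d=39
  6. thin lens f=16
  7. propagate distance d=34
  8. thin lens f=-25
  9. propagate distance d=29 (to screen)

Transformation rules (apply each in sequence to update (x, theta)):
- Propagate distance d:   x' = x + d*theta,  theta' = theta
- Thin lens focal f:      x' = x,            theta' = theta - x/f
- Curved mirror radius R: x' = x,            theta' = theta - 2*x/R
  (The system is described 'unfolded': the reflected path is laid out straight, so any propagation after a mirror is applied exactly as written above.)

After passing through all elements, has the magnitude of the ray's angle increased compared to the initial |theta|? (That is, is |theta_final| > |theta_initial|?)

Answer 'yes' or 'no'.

Initial: x=10.0000 theta=0.5000
After 1 (propagate distance d=37): x=28.5000 theta=0.5000
After 2 (thin lens f=52): x=28.5000 theta=-5/104 (≈-0.0481)
After 3 (propagate distance d=10): x=1457/52 (≈28.0192) theta=-5/104 (≈-0.0481)
After 4 (thin lens f=-28): x=1457/52 (≈28.0192) theta=1387/1456 (≈0.9526)
After 5 (propagate distance d=39): x=94889/1456 (≈65.1710) theta=1387/1456 (≈0.9526)
After 6 (thin lens f=16): x=94889/1456 (≈65.1710) theta=-72697/23296 (≈-3.1206)
After 7 (propagate distance d=34): x=-476737/11648 (≈-40.9287) theta=-72697/23296 (≈-3.1206)
After 8 (thin lens f=-25): x=-476737/11648 (≈-40.9287) theta=-2770899/582400 (≈-4.7577)
After 9 (propagate distance d=29 (to screen)): x=-14884703/83200 (≈-178.9027) theta=-2770899/582400 (≈-4.7577)
|theta_initial|=0.5000 |theta_final|=2770899/582400 (≈4.7577) -> increased

Answer: yes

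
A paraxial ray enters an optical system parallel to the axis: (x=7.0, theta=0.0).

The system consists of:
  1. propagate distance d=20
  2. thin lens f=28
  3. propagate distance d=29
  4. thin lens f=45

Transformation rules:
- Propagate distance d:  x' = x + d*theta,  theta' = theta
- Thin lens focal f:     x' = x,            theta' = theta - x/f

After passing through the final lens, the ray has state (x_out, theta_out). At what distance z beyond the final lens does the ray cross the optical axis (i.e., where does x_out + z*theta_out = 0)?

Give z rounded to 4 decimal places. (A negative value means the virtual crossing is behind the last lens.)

Initial: x=7.0000 theta=0.0000
After 1 (propagate distance d=20): x=7.0000 theta=0.0000
After 2 (thin lens f=28): x=7.0000 theta=-0.2500
After 3 (propagate distance d=29): x=-0.2500 theta=-0.2500
After 4 (thin lens f=45): x=-0.2500 theta=-11/45 (≈-0.2444)
z_focus = -x_out/theta_out = -(-0.2500)/(-11/45) = -45/44 ≈ -1.0227
Rounded to 4 decimal places: z = -1.0227

Answer: -1.0227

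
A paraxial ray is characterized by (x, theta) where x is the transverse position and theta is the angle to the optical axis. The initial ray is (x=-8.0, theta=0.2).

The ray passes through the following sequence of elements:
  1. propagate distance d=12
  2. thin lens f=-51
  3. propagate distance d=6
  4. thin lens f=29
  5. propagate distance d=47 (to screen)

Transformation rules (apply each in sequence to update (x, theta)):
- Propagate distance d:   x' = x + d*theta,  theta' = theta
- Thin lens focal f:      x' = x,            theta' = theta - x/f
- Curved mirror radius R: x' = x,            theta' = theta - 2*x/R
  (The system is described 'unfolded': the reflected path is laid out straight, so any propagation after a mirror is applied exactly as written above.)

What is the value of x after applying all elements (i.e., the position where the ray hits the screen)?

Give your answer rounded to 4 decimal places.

Answer: 7.3792

Derivation:
Initial: x=-8.0000 theta=0.2000
After 1 (propagate distance d=12): x=-5.6000 theta=0.2000
After 2 (thin lens f=-51): x=-5.6000 theta=23/255 (≈0.0902)
After 3 (propagate distance d=6): x=-86/17 (≈-5.0588) theta=23/255 (≈0.0902)
After 4 (thin lens f=29): x=-86/17 (≈-5.0588) theta=1957/7395 (≈0.2646)
After 5 (propagate distance d=47 (to screen)): x=54569/7395 (≈7.3792) theta=1957/7395 (≈0.2646)
Rounded to 4 decimal places: x = 7.3792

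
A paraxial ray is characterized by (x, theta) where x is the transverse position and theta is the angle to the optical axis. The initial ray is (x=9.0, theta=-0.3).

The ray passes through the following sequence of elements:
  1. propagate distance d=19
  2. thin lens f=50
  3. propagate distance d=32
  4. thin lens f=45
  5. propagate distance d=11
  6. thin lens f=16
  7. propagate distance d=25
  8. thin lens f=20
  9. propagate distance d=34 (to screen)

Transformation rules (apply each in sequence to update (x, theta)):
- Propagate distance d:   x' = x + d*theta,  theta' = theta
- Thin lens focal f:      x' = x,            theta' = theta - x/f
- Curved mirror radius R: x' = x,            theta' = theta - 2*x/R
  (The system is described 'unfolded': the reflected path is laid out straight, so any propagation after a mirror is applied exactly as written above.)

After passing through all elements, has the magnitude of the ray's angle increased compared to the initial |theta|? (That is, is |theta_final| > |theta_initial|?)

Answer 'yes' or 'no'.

Answer: yes

Derivation:
Initial: x=9.0000 theta=-0.3000
After 1 (propagate distance d=19): x=3.3000 theta=-0.3000
After 2 (thin lens f=50): x=3.3000 theta=-0.3660
After 3 (propagate distance d=32): x=-8.4120 theta=-0.3660
After 4 (thin lens f=45): x=-8.4120 theta=-1343/7500 (≈-0.1791)
After 5 (propagate distance d=11): x=-77863/7500 (≈-10.3817) theta=-1343/7500 (≈-0.1791)
After 6 (thin lens f=16): x=-77863/7500 (≈-10.3817) theta=451/960 (≈0.4698)
After 7 (propagate distance d=25): x=163567/120000 (≈1.3631) theta=451/960 (≈0.4698)
After 8 (thin lens f=20): x=163567/120000 (≈1.3631) theta=321311/800000 (≈0.4016)
After 9 (propagate distance d=34 (to screen)): x=18022531/1200000 (≈15.0188) theta=321311/800000 (≈0.4016)
|theta_initial|=0.3000 |theta_final|=321311/800000 (≈0.4016) -> increased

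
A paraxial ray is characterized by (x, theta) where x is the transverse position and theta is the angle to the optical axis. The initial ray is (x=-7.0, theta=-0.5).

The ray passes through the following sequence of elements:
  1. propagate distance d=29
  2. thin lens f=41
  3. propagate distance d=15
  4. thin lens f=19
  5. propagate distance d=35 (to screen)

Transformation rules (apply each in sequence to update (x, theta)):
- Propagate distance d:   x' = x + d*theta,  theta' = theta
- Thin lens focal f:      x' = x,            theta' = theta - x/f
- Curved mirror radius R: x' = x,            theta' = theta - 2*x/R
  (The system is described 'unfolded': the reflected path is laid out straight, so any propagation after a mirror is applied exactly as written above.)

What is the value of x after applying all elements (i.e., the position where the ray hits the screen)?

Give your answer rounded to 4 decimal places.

Initial: x=-7.0000 theta=-0.5000
After 1 (propagate distance d=29): x=-21.5000 theta=-0.5000
After 2 (thin lens f=41): x=-21.5000 theta=1/41 (≈0.0244)
After 3 (propagate distance d=15): x=-1733/82 (≈-21.1341) theta=1/41 (≈0.0244)
After 4 (thin lens f=19): x=-1733/82 (≈-21.1341) theta=1771/1558 (≈1.1367)
After 5 (propagate distance d=35 (to screen)): x=14529/779 (≈18.6508) theta=1771/1558 (≈1.1367)
Rounded to 4 decimal places: x = 18.6508

Answer: 18.6508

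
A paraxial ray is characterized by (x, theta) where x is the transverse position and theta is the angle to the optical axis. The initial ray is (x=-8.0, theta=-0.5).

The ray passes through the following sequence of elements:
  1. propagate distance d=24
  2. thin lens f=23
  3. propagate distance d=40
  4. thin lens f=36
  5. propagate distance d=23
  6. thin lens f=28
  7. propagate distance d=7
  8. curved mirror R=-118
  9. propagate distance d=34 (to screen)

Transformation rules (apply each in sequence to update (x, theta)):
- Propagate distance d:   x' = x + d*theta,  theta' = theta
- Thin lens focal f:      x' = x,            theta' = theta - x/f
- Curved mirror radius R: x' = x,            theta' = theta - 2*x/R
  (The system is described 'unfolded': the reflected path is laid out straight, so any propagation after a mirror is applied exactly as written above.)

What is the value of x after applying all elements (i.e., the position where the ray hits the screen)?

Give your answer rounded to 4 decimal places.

Initial: x=-8.0000 theta=-0.5000
After 1 (propagate distance d=24): x=-20.0000 theta=-0.5000
After 2 (thin lens f=23): x=-20.0000 theta=17/46 (≈0.3696)
After 3 (propagate distance d=40): x=-120/23 (≈-5.2174) theta=17/46 (≈0.3696)
After 4 (thin lens f=36): x=-120/23 (≈-5.2174) theta=71/138 (≈0.5145)
After 5 (propagate distance d=23): x=913/138 (≈6.6159) theta=71/138 (≈0.5145)
After 6 (thin lens f=28): x=913/138 (≈6.6159) theta=1075/3864 (≈0.2782)
After 7 (propagate distance d=7): x=4727/552 (≈8.5634) theta=1075/3864 (≈0.2782)
After 8 (curved mirror R=-118): x=4727/552 (≈8.5634) theta=48257/113988 (≈0.4234)
After 9 (propagate distance d=34 (to screen)): x=5233727/227976 (≈22.9574) theta=48257/113988 (≈0.4234)
Rounded to 4 decimal places: x = 22.9574

Answer: 22.9574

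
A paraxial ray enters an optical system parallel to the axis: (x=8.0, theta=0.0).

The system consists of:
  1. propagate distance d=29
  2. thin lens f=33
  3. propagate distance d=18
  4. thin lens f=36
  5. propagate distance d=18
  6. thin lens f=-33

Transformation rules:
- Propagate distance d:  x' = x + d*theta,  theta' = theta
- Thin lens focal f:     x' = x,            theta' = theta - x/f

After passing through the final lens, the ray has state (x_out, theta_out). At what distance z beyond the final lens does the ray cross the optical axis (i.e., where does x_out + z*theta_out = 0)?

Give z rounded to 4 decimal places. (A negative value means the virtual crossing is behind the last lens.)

Initial: x=8.0000 theta=0.0000
After 1 (propagate distance d=29): x=8.0000 theta=0.0000
After 2 (thin lens f=33): x=8.0000 theta=-8/33 (≈-0.2424)
After 3 (propagate distance d=18): x=40/11 (≈3.6364) theta=-8/33 (≈-0.2424)
After 4 (thin lens f=36): x=40/11 (≈3.6364) theta=-34/99 (≈-0.3434)
After 5 (propagate distance d=18): x=-28/11 (≈-2.5455) theta=-34/99 (≈-0.3434)
After 6 (thin lens f=-33): x=-28/11 (≈-2.5455) theta=-458/1089 (≈-0.4206)
z_focus = -x_out/theta_out = -(-28/11)/(-458/1089) = -1386/229 ≈ -6.0524
Rounded to 4 decimal places: z = -6.0524

Answer: -6.0524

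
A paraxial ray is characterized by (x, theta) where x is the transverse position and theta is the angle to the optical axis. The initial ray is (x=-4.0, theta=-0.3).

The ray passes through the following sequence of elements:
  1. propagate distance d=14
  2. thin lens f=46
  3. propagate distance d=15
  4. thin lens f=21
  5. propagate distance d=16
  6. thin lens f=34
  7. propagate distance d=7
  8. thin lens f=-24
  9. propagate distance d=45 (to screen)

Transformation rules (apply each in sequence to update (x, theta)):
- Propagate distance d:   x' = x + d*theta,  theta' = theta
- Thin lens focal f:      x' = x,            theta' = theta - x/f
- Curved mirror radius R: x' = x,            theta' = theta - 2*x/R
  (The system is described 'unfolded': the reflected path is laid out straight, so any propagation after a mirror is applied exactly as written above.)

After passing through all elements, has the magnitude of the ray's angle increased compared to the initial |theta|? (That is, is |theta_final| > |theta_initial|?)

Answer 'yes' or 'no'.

Answer: yes

Derivation:
Initial: x=-4.0000 theta=-0.3000
After 1 (propagate distance d=14): x=-8.2000 theta=-0.3000
After 2 (thin lens f=46): x=-8.2000 theta=-14/115 (≈-0.1217)
After 3 (propagate distance d=15): x=-1153/115 (≈-10.0261) theta=-14/115 (≈-0.1217)
After 4 (thin lens f=21): x=-1153/115 (≈-10.0261) theta=859/2415 (≈0.3557)
After 5 (propagate distance d=16): x=-10469/2415 (≈-4.3350) theta=859/2415 (≈0.3557)
After 6 (thin lens f=34): x=-10469/2415 (≈-4.3350) theta=115/238 (≈0.4832)
After 7 (propagate distance d=7): x=-78221/82110 (≈-0.9526) theta=115/238 (≈0.4832)
After 8 (thin lens f=-24): x=-78221/82110 (≈-0.9526) theta=873979/1970640 (≈0.4435)
After 9 (propagate distance d=45 (to screen)): x=542779/28560 (≈19.0049) theta=873979/1970640 (≈0.4435)
|theta_initial|=0.3000 |theta_final|=873979/1970640 (≈0.4435) -> increased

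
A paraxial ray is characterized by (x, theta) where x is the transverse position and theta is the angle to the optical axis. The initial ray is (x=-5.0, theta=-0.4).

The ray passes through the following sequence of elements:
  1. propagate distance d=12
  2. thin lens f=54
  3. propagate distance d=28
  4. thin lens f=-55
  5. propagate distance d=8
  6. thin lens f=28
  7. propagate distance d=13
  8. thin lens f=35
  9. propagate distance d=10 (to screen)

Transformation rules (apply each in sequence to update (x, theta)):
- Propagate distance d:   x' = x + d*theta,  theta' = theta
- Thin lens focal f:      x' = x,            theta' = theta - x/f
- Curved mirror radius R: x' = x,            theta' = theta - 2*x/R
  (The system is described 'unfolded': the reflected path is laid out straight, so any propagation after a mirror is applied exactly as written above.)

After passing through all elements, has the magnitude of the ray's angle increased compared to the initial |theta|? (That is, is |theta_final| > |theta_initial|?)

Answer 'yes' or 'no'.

Answer: yes

Derivation:
Initial: x=-5.0000 theta=-0.4000
After 1 (propagate distance d=12): x=-9.8000 theta=-0.4000
After 2 (thin lens f=54): x=-9.8000 theta=-59/270 (≈-0.2185)
After 3 (propagate distance d=28): x=-2149/135 (≈-15.9185) theta=-59/270 (≈-0.2185)
After 4 (thin lens f=-55): x=-2149/135 (≈-15.9185) theta=-7543/14850 (≈-0.5079)
After 5 (propagate distance d=8): x=-148367/7425 (≈-19.9821) theta=-7543/14850 (≈-0.5079)
After 6 (thin lens f=28): x=-148367/7425 (≈-19.9821) theta=2851/13860 (≈0.2057)
After 7 (propagate distance d=13): x=-327121/18900 (≈-17.3080) theta=2851/13860 (≈0.2057)
After 8 (thin lens f=35): x=-327121/18900 (≈-17.3080) theta=2547553/3638250 (≈0.7002)
After 9 (propagate distance d=10 (to screen)): x=-2999621/291060 (≈-10.3059) theta=2547553/3638250 (≈0.7002)
|theta_initial|=0.4000 |theta_final|=2547553/3638250 (≈0.7002) -> increased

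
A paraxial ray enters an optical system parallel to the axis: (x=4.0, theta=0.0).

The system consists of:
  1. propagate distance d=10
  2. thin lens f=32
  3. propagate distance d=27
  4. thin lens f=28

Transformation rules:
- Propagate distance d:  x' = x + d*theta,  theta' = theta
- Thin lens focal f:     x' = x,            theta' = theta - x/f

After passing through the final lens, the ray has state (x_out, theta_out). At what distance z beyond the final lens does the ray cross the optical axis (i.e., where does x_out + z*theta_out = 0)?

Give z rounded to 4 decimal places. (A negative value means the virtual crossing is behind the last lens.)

Initial: x=4.0000 theta=0.0000
After 1 (propagate distance d=10): x=4.0000 theta=0.0000
After 2 (thin lens f=32): x=4.0000 theta=-0.1250
After 3 (propagate distance d=27): x=0.6250 theta=-0.1250
After 4 (thin lens f=28): x=0.6250 theta=-33/224 (≈-0.1473)
z_focus = -x_out/theta_out = -(0.6250)/(-33/224) = 140/33 ≈ 4.2424
Rounded to 4 decimal places: z = 4.2424

Answer: 4.2424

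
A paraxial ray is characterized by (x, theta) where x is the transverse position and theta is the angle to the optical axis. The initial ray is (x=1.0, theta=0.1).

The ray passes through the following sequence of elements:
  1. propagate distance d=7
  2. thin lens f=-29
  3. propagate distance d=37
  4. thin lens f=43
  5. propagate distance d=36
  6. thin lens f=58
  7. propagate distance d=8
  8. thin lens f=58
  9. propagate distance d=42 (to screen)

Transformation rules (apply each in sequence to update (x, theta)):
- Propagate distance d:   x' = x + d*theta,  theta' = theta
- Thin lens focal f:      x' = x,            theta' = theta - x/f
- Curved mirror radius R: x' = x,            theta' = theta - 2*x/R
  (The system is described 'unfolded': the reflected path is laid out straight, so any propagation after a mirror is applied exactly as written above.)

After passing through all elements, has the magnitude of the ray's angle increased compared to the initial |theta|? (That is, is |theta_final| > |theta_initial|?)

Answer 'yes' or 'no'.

Answer: yes

Derivation:
Initial: x=1.0000 theta=0.1000
After 1 (propagate distance d=7): x=1.7000 theta=0.1000
After 2 (thin lens f=-29): x=1.7000 theta=23/145 (≈0.1586)
After 3 (propagate distance d=37): x=439/58 (≈7.5690) theta=23/145 (≈0.1586)
After 4 (thin lens f=43): x=439/58 (≈7.5690) theta=-217/12470 (≈-0.0174)
After 5 (propagate distance d=36): x=86573/12470 (≈6.9425) theta=-217/12470 (≈-0.0174)
After 6 (thin lens f=58): x=86573/12470 (≈6.9425) theta=-99159/723260 (≈-0.1371)
After 7 (propagate distance d=8): x=2113981/361630 (≈5.8457) theta=-99159/723260 (≈-0.1371)
After 8 (thin lens f=58): x=2113981/361630 (≈5.8457) theta=-1247398/5243635 (≈-0.2379)
After 9 (propagate distance d=42 (to screen)): x=-43475983/10487270 (≈-4.1456) theta=-1247398/5243635 (≈-0.2379)
|theta_initial|=0.1000 |theta_final|=1247398/5243635 (≈0.2379) -> increased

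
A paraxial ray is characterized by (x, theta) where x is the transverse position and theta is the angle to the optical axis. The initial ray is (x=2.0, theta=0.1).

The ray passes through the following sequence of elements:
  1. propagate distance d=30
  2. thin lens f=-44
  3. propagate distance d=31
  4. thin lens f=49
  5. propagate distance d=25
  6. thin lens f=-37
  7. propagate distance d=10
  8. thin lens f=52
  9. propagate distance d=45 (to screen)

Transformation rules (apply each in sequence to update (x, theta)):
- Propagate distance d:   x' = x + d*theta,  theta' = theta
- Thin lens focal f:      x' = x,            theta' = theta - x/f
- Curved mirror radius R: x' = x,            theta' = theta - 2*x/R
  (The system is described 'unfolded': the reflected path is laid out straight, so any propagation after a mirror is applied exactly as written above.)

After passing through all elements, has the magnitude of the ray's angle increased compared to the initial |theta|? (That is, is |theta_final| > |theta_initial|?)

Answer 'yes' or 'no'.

Answer: no

Derivation:
Initial: x=2.0000 theta=0.1000
After 1 (propagate distance d=30): x=5.0000 theta=0.1000
After 2 (thin lens f=-44): x=5.0000 theta=47/220 (≈0.2136)
After 3 (propagate distance d=31): x=2557/220 (≈11.6227) theta=47/220 (≈0.2136)
After 4 (thin lens f=49): x=2557/220 (≈11.6227) theta=-127/5390 (≈-0.0236)
After 5 (propagate distance d=25): x=10813/980 (≈11.0337) theta=-127/5390 (≈-0.0236)
After 6 (thin lens f=-37): x=10813/980 (≈11.0337) theta=21909/79772 (≈0.2746)
After 7 (propagate distance d=10): x=5496341/398860 (≈13.7801) theta=21909/79772 (≈0.2746)
After 8 (thin lens f=52): x=5496341/398860 (≈13.7801) theta=199999/20740720 (≈0.0096)
After 9 (propagate distance d=45 (to screen)): x=294809687/20740720 (≈14.2141) theta=199999/20740720 (≈0.0096)
|theta_initial|=0.1000 |theta_final|=199999/20740720 (≈0.0096) -> not increased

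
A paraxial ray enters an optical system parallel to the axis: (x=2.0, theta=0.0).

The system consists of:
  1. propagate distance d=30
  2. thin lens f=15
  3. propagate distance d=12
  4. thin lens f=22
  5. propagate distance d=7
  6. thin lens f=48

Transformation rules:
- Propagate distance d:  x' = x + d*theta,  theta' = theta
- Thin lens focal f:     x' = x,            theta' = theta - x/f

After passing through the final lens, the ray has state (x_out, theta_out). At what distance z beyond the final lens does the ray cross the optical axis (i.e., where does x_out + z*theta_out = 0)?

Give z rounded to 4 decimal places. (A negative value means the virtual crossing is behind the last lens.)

Answer: -4.7956

Derivation:
Initial: x=2.0000 theta=0.0000
After 1 (propagate distance d=30): x=2.0000 theta=0.0000
After 2 (thin lens f=15): x=2.0000 theta=-2/15 (≈-0.1333)
After 3 (propagate distance d=12): x=0.4000 theta=-2/15 (≈-0.1333)
After 4 (thin lens f=22): x=0.4000 theta=-5/33 (≈-0.1515)
After 5 (propagate distance d=7): x=-109/165 (≈-0.6606) theta=-5/33 (≈-0.1515)
After 6 (thin lens f=48): x=-109/165 (≈-0.6606) theta=-1091/7920 (≈-0.1378)
z_focus = -x_out/theta_out = -(-109/165)/(-1091/7920) = -5232/1091 ≈ -4.7956
Rounded to 4 decimal places: z = -4.7956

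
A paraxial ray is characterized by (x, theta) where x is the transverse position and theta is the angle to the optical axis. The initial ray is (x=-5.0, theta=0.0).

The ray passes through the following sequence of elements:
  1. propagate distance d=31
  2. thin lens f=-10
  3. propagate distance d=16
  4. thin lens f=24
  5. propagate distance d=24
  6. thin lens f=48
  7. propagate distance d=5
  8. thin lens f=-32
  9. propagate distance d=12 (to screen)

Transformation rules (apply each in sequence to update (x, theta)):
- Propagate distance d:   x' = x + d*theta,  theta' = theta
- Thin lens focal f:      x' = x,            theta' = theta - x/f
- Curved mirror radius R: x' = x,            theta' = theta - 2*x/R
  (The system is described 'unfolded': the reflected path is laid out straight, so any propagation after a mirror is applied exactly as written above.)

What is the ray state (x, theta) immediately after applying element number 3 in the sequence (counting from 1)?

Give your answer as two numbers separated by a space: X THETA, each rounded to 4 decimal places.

Initial: x=-5.0000 theta=0.0000
After 1 (propagate distance d=31): x=-5.0000 theta=0.0000
After 2 (thin lens f=-10): x=-5.0000 theta=-0.5000
After 3 (propagate distance d=16): x=-13.0000 theta=-0.5000
Rounded to 4 decimal places: x = -13.0000, theta = -0.5000

Answer: -13.0000 -0.5000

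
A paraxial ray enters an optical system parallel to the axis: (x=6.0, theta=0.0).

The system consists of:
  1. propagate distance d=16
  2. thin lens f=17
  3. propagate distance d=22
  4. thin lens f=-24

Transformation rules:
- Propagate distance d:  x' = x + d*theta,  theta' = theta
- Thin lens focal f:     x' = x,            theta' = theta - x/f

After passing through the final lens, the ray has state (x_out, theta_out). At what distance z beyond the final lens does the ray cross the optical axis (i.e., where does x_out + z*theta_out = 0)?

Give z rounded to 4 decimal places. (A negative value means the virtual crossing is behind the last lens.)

Answer: -4.1379

Derivation:
Initial: x=6.0000 theta=0.0000
After 1 (propagate distance d=16): x=6.0000 theta=0.0000
After 2 (thin lens f=17): x=6.0000 theta=-6/17 (≈-0.3529)
After 3 (propagate distance d=22): x=-30/17 (≈-1.7647) theta=-6/17 (≈-0.3529)
After 4 (thin lens f=-24): x=-30/17 (≈-1.7647) theta=-29/68 (≈-0.4265)
z_focus = -x_out/theta_out = -(-30/17)/(-29/68) = -120/29 ≈ -4.1379
Rounded to 4 decimal places: z = -4.1379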